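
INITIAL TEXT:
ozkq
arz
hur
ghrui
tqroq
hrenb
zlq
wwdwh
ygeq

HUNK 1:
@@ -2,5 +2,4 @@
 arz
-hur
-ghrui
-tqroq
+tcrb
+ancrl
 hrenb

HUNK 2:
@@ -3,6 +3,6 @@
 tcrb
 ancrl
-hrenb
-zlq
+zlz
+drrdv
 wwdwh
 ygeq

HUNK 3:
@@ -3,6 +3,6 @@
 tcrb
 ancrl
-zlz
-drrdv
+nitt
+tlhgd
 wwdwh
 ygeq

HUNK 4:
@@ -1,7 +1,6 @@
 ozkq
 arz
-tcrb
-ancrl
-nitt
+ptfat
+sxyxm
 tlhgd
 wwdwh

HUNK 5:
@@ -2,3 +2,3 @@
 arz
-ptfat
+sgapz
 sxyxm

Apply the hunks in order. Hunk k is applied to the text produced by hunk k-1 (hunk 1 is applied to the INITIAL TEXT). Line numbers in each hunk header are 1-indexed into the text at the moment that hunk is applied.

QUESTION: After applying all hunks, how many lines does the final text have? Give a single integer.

Hunk 1: at line 2 remove [hur,ghrui,tqroq] add [tcrb,ancrl] -> 8 lines: ozkq arz tcrb ancrl hrenb zlq wwdwh ygeq
Hunk 2: at line 3 remove [hrenb,zlq] add [zlz,drrdv] -> 8 lines: ozkq arz tcrb ancrl zlz drrdv wwdwh ygeq
Hunk 3: at line 3 remove [zlz,drrdv] add [nitt,tlhgd] -> 8 lines: ozkq arz tcrb ancrl nitt tlhgd wwdwh ygeq
Hunk 4: at line 1 remove [tcrb,ancrl,nitt] add [ptfat,sxyxm] -> 7 lines: ozkq arz ptfat sxyxm tlhgd wwdwh ygeq
Hunk 5: at line 2 remove [ptfat] add [sgapz] -> 7 lines: ozkq arz sgapz sxyxm tlhgd wwdwh ygeq
Final line count: 7

Answer: 7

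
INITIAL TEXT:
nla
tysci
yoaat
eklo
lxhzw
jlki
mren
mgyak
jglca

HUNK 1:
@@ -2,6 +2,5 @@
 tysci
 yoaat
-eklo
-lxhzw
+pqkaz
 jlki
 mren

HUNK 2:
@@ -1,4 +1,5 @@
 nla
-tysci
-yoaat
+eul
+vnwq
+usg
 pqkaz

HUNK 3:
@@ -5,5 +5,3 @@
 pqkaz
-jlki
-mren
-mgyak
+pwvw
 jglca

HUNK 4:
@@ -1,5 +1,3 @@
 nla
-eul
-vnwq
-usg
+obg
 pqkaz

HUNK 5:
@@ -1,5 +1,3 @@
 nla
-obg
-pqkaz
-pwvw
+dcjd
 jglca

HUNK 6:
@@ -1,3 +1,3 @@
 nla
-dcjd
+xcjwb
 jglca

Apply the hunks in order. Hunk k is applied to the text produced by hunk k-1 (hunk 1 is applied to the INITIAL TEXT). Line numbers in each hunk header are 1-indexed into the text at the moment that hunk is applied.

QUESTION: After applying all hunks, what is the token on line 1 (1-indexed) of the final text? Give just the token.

Hunk 1: at line 2 remove [eklo,lxhzw] add [pqkaz] -> 8 lines: nla tysci yoaat pqkaz jlki mren mgyak jglca
Hunk 2: at line 1 remove [tysci,yoaat] add [eul,vnwq,usg] -> 9 lines: nla eul vnwq usg pqkaz jlki mren mgyak jglca
Hunk 3: at line 5 remove [jlki,mren,mgyak] add [pwvw] -> 7 lines: nla eul vnwq usg pqkaz pwvw jglca
Hunk 4: at line 1 remove [eul,vnwq,usg] add [obg] -> 5 lines: nla obg pqkaz pwvw jglca
Hunk 5: at line 1 remove [obg,pqkaz,pwvw] add [dcjd] -> 3 lines: nla dcjd jglca
Hunk 6: at line 1 remove [dcjd] add [xcjwb] -> 3 lines: nla xcjwb jglca
Final line 1: nla

Answer: nla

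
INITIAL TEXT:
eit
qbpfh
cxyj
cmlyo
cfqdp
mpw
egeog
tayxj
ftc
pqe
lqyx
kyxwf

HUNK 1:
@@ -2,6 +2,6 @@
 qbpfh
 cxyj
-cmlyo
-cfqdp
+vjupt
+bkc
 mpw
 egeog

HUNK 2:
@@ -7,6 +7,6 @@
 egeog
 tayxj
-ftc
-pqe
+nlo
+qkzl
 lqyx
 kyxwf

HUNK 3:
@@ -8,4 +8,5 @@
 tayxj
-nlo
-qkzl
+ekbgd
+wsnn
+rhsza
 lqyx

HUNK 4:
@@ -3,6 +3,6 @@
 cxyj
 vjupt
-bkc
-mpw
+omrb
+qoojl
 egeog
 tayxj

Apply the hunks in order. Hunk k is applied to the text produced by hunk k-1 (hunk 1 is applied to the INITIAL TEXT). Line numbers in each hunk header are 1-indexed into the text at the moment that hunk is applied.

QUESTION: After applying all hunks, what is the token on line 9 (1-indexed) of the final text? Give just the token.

Hunk 1: at line 2 remove [cmlyo,cfqdp] add [vjupt,bkc] -> 12 lines: eit qbpfh cxyj vjupt bkc mpw egeog tayxj ftc pqe lqyx kyxwf
Hunk 2: at line 7 remove [ftc,pqe] add [nlo,qkzl] -> 12 lines: eit qbpfh cxyj vjupt bkc mpw egeog tayxj nlo qkzl lqyx kyxwf
Hunk 3: at line 8 remove [nlo,qkzl] add [ekbgd,wsnn,rhsza] -> 13 lines: eit qbpfh cxyj vjupt bkc mpw egeog tayxj ekbgd wsnn rhsza lqyx kyxwf
Hunk 4: at line 3 remove [bkc,mpw] add [omrb,qoojl] -> 13 lines: eit qbpfh cxyj vjupt omrb qoojl egeog tayxj ekbgd wsnn rhsza lqyx kyxwf
Final line 9: ekbgd

Answer: ekbgd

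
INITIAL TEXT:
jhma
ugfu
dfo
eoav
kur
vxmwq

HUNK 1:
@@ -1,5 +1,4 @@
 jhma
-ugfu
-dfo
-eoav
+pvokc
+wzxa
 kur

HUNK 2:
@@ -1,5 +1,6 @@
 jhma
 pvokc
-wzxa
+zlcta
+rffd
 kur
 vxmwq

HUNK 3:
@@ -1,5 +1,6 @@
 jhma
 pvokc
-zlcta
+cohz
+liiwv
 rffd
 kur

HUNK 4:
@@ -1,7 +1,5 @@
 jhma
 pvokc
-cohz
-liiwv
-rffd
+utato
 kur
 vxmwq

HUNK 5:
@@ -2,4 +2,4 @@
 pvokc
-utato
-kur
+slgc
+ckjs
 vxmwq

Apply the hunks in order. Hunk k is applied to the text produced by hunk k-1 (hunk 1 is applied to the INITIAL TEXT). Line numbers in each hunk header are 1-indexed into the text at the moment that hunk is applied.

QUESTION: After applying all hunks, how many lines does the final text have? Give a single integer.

Answer: 5

Derivation:
Hunk 1: at line 1 remove [ugfu,dfo,eoav] add [pvokc,wzxa] -> 5 lines: jhma pvokc wzxa kur vxmwq
Hunk 2: at line 1 remove [wzxa] add [zlcta,rffd] -> 6 lines: jhma pvokc zlcta rffd kur vxmwq
Hunk 3: at line 1 remove [zlcta] add [cohz,liiwv] -> 7 lines: jhma pvokc cohz liiwv rffd kur vxmwq
Hunk 4: at line 1 remove [cohz,liiwv,rffd] add [utato] -> 5 lines: jhma pvokc utato kur vxmwq
Hunk 5: at line 2 remove [utato,kur] add [slgc,ckjs] -> 5 lines: jhma pvokc slgc ckjs vxmwq
Final line count: 5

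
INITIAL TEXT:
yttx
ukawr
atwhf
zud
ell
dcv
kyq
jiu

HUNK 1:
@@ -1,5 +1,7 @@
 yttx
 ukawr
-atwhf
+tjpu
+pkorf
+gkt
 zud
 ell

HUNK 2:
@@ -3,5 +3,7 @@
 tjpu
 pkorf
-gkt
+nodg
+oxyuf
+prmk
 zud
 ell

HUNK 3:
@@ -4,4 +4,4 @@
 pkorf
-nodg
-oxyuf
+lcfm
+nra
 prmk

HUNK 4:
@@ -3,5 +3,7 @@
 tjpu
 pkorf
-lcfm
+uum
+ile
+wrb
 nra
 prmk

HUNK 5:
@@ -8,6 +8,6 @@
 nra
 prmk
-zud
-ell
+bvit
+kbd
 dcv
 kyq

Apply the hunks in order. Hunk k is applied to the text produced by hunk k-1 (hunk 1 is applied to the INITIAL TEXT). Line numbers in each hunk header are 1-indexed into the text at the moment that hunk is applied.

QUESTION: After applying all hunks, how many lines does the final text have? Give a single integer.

Answer: 14

Derivation:
Hunk 1: at line 1 remove [atwhf] add [tjpu,pkorf,gkt] -> 10 lines: yttx ukawr tjpu pkorf gkt zud ell dcv kyq jiu
Hunk 2: at line 3 remove [gkt] add [nodg,oxyuf,prmk] -> 12 lines: yttx ukawr tjpu pkorf nodg oxyuf prmk zud ell dcv kyq jiu
Hunk 3: at line 4 remove [nodg,oxyuf] add [lcfm,nra] -> 12 lines: yttx ukawr tjpu pkorf lcfm nra prmk zud ell dcv kyq jiu
Hunk 4: at line 3 remove [lcfm] add [uum,ile,wrb] -> 14 lines: yttx ukawr tjpu pkorf uum ile wrb nra prmk zud ell dcv kyq jiu
Hunk 5: at line 8 remove [zud,ell] add [bvit,kbd] -> 14 lines: yttx ukawr tjpu pkorf uum ile wrb nra prmk bvit kbd dcv kyq jiu
Final line count: 14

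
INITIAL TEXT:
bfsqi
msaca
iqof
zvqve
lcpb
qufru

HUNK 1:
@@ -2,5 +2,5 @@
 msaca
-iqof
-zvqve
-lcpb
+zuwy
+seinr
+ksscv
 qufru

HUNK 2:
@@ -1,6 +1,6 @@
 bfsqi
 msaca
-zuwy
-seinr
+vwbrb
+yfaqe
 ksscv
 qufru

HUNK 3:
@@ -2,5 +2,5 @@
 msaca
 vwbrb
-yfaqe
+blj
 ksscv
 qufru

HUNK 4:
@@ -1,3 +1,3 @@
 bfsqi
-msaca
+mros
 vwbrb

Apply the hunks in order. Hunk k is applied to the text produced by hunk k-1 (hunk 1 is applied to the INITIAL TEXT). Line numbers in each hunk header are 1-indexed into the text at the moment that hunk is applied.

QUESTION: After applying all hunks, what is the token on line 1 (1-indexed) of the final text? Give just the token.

Hunk 1: at line 2 remove [iqof,zvqve,lcpb] add [zuwy,seinr,ksscv] -> 6 lines: bfsqi msaca zuwy seinr ksscv qufru
Hunk 2: at line 1 remove [zuwy,seinr] add [vwbrb,yfaqe] -> 6 lines: bfsqi msaca vwbrb yfaqe ksscv qufru
Hunk 3: at line 2 remove [yfaqe] add [blj] -> 6 lines: bfsqi msaca vwbrb blj ksscv qufru
Hunk 4: at line 1 remove [msaca] add [mros] -> 6 lines: bfsqi mros vwbrb blj ksscv qufru
Final line 1: bfsqi

Answer: bfsqi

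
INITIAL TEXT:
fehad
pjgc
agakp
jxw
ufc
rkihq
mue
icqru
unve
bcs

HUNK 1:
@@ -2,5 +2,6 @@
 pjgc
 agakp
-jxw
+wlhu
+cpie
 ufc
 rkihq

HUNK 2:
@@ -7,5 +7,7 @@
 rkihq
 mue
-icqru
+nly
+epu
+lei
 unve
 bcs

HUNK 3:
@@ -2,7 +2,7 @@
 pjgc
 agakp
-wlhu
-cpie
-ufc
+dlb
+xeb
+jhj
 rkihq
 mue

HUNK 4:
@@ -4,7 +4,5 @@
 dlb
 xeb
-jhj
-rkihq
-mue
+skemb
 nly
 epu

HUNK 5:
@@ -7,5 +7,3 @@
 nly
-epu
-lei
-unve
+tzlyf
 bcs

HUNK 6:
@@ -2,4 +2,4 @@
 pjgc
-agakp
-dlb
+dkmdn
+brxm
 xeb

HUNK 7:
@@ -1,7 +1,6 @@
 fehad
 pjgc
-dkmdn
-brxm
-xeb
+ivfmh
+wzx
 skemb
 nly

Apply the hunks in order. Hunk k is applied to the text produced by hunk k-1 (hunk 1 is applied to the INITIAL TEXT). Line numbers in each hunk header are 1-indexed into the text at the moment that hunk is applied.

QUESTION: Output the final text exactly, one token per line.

Answer: fehad
pjgc
ivfmh
wzx
skemb
nly
tzlyf
bcs

Derivation:
Hunk 1: at line 2 remove [jxw] add [wlhu,cpie] -> 11 lines: fehad pjgc agakp wlhu cpie ufc rkihq mue icqru unve bcs
Hunk 2: at line 7 remove [icqru] add [nly,epu,lei] -> 13 lines: fehad pjgc agakp wlhu cpie ufc rkihq mue nly epu lei unve bcs
Hunk 3: at line 2 remove [wlhu,cpie,ufc] add [dlb,xeb,jhj] -> 13 lines: fehad pjgc agakp dlb xeb jhj rkihq mue nly epu lei unve bcs
Hunk 4: at line 4 remove [jhj,rkihq,mue] add [skemb] -> 11 lines: fehad pjgc agakp dlb xeb skemb nly epu lei unve bcs
Hunk 5: at line 7 remove [epu,lei,unve] add [tzlyf] -> 9 lines: fehad pjgc agakp dlb xeb skemb nly tzlyf bcs
Hunk 6: at line 2 remove [agakp,dlb] add [dkmdn,brxm] -> 9 lines: fehad pjgc dkmdn brxm xeb skemb nly tzlyf bcs
Hunk 7: at line 1 remove [dkmdn,brxm,xeb] add [ivfmh,wzx] -> 8 lines: fehad pjgc ivfmh wzx skemb nly tzlyf bcs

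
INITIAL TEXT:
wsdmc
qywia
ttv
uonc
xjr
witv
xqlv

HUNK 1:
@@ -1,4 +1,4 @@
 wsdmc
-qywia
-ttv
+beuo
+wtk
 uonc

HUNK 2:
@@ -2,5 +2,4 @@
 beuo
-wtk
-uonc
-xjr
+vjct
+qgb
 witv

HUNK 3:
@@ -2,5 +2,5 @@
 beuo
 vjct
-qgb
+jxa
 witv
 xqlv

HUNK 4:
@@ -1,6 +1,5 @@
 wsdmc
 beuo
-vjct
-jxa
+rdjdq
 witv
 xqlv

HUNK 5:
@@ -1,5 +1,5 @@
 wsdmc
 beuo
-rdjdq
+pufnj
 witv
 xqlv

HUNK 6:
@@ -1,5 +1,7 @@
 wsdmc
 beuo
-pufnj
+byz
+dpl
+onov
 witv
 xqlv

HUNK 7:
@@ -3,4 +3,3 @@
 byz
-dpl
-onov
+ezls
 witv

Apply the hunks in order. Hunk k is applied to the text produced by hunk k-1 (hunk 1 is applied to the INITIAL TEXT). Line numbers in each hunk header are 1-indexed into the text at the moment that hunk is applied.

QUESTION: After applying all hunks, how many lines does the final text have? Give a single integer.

Hunk 1: at line 1 remove [qywia,ttv] add [beuo,wtk] -> 7 lines: wsdmc beuo wtk uonc xjr witv xqlv
Hunk 2: at line 2 remove [wtk,uonc,xjr] add [vjct,qgb] -> 6 lines: wsdmc beuo vjct qgb witv xqlv
Hunk 3: at line 2 remove [qgb] add [jxa] -> 6 lines: wsdmc beuo vjct jxa witv xqlv
Hunk 4: at line 1 remove [vjct,jxa] add [rdjdq] -> 5 lines: wsdmc beuo rdjdq witv xqlv
Hunk 5: at line 1 remove [rdjdq] add [pufnj] -> 5 lines: wsdmc beuo pufnj witv xqlv
Hunk 6: at line 1 remove [pufnj] add [byz,dpl,onov] -> 7 lines: wsdmc beuo byz dpl onov witv xqlv
Hunk 7: at line 3 remove [dpl,onov] add [ezls] -> 6 lines: wsdmc beuo byz ezls witv xqlv
Final line count: 6

Answer: 6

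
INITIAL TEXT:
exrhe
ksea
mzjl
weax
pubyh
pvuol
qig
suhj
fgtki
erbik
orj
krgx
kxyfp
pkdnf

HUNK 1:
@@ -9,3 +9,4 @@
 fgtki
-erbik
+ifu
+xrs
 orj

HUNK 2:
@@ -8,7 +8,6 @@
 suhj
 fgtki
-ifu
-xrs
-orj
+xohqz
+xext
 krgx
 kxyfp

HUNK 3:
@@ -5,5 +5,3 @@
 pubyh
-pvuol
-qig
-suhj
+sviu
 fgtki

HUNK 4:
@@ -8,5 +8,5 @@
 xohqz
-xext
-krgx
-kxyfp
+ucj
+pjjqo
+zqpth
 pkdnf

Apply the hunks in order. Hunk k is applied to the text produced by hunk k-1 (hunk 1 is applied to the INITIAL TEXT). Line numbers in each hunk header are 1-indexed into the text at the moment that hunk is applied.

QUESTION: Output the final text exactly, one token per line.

Answer: exrhe
ksea
mzjl
weax
pubyh
sviu
fgtki
xohqz
ucj
pjjqo
zqpth
pkdnf

Derivation:
Hunk 1: at line 9 remove [erbik] add [ifu,xrs] -> 15 lines: exrhe ksea mzjl weax pubyh pvuol qig suhj fgtki ifu xrs orj krgx kxyfp pkdnf
Hunk 2: at line 8 remove [ifu,xrs,orj] add [xohqz,xext] -> 14 lines: exrhe ksea mzjl weax pubyh pvuol qig suhj fgtki xohqz xext krgx kxyfp pkdnf
Hunk 3: at line 5 remove [pvuol,qig,suhj] add [sviu] -> 12 lines: exrhe ksea mzjl weax pubyh sviu fgtki xohqz xext krgx kxyfp pkdnf
Hunk 4: at line 8 remove [xext,krgx,kxyfp] add [ucj,pjjqo,zqpth] -> 12 lines: exrhe ksea mzjl weax pubyh sviu fgtki xohqz ucj pjjqo zqpth pkdnf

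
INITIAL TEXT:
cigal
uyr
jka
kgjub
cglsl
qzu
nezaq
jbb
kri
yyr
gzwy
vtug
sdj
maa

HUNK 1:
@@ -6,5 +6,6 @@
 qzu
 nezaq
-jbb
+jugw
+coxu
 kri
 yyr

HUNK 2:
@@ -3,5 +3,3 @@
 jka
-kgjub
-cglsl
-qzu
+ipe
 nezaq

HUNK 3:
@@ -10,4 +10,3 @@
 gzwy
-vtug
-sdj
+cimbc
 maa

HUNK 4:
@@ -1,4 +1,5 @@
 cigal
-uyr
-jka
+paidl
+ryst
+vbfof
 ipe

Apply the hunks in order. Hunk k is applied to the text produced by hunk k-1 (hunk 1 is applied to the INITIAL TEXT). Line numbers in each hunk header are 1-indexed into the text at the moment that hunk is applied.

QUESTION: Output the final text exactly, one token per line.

Hunk 1: at line 6 remove [jbb] add [jugw,coxu] -> 15 lines: cigal uyr jka kgjub cglsl qzu nezaq jugw coxu kri yyr gzwy vtug sdj maa
Hunk 2: at line 3 remove [kgjub,cglsl,qzu] add [ipe] -> 13 lines: cigal uyr jka ipe nezaq jugw coxu kri yyr gzwy vtug sdj maa
Hunk 3: at line 10 remove [vtug,sdj] add [cimbc] -> 12 lines: cigal uyr jka ipe nezaq jugw coxu kri yyr gzwy cimbc maa
Hunk 4: at line 1 remove [uyr,jka] add [paidl,ryst,vbfof] -> 13 lines: cigal paidl ryst vbfof ipe nezaq jugw coxu kri yyr gzwy cimbc maa

Answer: cigal
paidl
ryst
vbfof
ipe
nezaq
jugw
coxu
kri
yyr
gzwy
cimbc
maa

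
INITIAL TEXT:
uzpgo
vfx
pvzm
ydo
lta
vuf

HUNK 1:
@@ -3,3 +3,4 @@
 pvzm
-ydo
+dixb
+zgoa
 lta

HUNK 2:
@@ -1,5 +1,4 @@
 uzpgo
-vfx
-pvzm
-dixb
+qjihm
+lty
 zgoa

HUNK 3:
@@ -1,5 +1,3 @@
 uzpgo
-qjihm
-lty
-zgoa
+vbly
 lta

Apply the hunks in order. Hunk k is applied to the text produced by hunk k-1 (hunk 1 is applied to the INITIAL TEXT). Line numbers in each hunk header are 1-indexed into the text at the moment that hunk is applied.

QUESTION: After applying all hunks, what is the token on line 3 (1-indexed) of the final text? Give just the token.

Hunk 1: at line 3 remove [ydo] add [dixb,zgoa] -> 7 lines: uzpgo vfx pvzm dixb zgoa lta vuf
Hunk 2: at line 1 remove [vfx,pvzm,dixb] add [qjihm,lty] -> 6 lines: uzpgo qjihm lty zgoa lta vuf
Hunk 3: at line 1 remove [qjihm,lty,zgoa] add [vbly] -> 4 lines: uzpgo vbly lta vuf
Final line 3: lta

Answer: lta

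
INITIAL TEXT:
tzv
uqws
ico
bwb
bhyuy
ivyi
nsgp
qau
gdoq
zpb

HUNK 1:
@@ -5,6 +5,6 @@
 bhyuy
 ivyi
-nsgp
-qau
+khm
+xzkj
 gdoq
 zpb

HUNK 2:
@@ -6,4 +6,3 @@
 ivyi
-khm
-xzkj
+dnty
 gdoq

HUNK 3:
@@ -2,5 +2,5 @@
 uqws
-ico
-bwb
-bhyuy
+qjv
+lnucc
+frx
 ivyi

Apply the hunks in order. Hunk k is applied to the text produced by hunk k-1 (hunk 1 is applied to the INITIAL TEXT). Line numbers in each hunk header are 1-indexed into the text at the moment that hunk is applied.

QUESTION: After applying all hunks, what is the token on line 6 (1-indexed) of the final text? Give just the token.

Hunk 1: at line 5 remove [nsgp,qau] add [khm,xzkj] -> 10 lines: tzv uqws ico bwb bhyuy ivyi khm xzkj gdoq zpb
Hunk 2: at line 6 remove [khm,xzkj] add [dnty] -> 9 lines: tzv uqws ico bwb bhyuy ivyi dnty gdoq zpb
Hunk 3: at line 2 remove [ico,bwb,bhyuy] add [qjv,lnucc,frx] -> 9 lines: tzv uqws qjv lnucc frx ivyi dnty gdoq zpb
Final line 6: ivyi

Answer: ivyi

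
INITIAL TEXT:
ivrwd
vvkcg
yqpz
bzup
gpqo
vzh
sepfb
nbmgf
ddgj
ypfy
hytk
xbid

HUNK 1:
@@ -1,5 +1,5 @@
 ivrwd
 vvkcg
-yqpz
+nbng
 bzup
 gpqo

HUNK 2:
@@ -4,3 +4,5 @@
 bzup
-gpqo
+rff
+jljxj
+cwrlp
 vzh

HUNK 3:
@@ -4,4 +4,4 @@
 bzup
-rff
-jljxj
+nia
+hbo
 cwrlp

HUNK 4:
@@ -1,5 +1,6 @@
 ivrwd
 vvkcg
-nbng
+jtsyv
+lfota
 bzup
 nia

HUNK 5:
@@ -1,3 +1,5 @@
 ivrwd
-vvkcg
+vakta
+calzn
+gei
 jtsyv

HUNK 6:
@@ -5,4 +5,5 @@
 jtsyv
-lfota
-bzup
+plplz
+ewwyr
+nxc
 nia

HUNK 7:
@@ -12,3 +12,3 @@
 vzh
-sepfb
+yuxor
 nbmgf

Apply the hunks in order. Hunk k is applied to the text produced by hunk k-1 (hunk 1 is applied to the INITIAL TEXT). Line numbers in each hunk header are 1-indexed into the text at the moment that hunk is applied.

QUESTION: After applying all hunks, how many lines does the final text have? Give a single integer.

Answer: 18

Derivation:
Hunk 1: at line 1 remove [yqpz] add [nbng] -> 12 lines: ivrwd vvkcg nbng bzup gpqo vzh sepfb nbmgf ddgj ypfy hytk xbid
Hunk 2: at line 4 remove [gpqo] add [rff,jljxj,cwrlp] -> 14 lines: ivrwd vvkcg nbng bzup rff jljxj cwrlp vzh sepfb nbmgf ddgj ypfy hytk xbid
Hunk 3: at line 4 remove [rff,jljxj] add [nia,hbo] -> 14 lines: ivrwd vvkcg nbng bzup nia hbo cwrlp vzh sepfb nbmgf ddgj ypfy hytk xbid
Hunk 4: at line 1 remove [nbng] add [jtsyv,lfota] -> 15 lines: ivrwd vvkcg jtsyv lfota bzup nia hbo cwrlp vzh sepfb nbmgf ddgj ypfy hytk xbid
Hunk 5: at line 1 remove [vvkcg] add [vakta,calzn,gei] -> 17 lines: ivrwd vakta calzn gei jtsyv lfota bzup nia hbo cwrlp vzh sepfb nbmgf ddgj ypfy hytk xbid
Hunk 6: at line 5 remove [lfota,bzup] add [plplz,ewwyr,nxc] -> 18 lines: ivrwd vakta calzn gei jtsyv plplz ewwyr nxc nia hbo cwrlp vzh sepfb nbmgf ddgj ypfy hytk xbid
Hunk 7: at line 12 remove [sepfb] add [yuxor] -> 18 lines: ivrwd vakta calzn gei jtsyv plplz ewwyr nxc nia hbo cwrlp vzh yuxor nbmgf ddgj ypfy hytk xbid
Final line count: 18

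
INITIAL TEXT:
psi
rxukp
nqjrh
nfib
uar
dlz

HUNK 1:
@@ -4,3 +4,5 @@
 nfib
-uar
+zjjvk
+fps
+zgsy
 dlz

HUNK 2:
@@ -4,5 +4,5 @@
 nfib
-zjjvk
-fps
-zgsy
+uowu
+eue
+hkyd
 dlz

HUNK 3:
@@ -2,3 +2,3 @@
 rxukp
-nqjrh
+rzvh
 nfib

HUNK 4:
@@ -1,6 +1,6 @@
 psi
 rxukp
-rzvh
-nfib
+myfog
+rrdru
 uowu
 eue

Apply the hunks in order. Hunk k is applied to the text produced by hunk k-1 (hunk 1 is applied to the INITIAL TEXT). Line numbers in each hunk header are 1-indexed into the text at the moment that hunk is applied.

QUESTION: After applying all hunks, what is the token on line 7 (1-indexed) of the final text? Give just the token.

Hunk 1: at line 4 remove [uar] add [zjjvk,fps,zgsy] -> 8 lines: psi rxukp nqjrh nfib zjjvk fps zgsy dlz
Hunk 2: at line 4 remove [zjjvk,fps,zgsy] add [uowu,eue,hkyd] -> 8 lines: psi rxukp nqjrh nfib uowu eue hkyd dlz
Hunk 3: at line 2 remove [nqjrh] add [rzvh] -> 8 lines: psi rxukp rzvh nfib uowu eue hkyd dlz
Hunk 4: at line 1 remove [rzvh,nfib] add [myfog,rrdru] -> 8 lines: psi rxukp myfog rrdru uowu eue hkyd dlz
Final line 7: hkyd

Answer: hkyd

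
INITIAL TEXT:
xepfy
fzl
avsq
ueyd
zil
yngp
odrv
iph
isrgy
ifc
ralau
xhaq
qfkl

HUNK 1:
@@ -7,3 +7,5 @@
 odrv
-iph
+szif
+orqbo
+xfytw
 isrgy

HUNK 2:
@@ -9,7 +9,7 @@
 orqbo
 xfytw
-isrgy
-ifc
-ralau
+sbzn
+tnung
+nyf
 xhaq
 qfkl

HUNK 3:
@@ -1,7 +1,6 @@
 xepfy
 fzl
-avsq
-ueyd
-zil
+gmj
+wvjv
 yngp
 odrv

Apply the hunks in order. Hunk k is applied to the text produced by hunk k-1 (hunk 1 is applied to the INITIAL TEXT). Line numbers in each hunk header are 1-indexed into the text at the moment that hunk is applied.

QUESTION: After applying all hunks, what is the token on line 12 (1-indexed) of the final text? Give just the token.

Answer: nyf

Derivation:
Hunk 1: at line 7 remove [iph] add [szif,orqbo,xfytw] -> 15 lines: xepfy fzl avsq ueyd zil yngp odrv szif orqbo xfytw isrgy ifc ralau xhaq qfkl
Hunk 2: at line 9 remove [isrgy,ifc,ralau] add [sbzn,tnung,nyf] -> 15 lines: xepfy fzl avsq ueyd zil yngp odrv szif orqbo xfytw sbzn tnung nyf xhaq qfkl
Hunk 3: at line 1 remove [avsq,ueyd,zil] add [gmj,wvjv] -> 14 lines: xepfy fzl gmj wvjv yngp odrv szif orqbo xfytw sbzn tnung nyf xhaq qfkl
Final line 12: nyf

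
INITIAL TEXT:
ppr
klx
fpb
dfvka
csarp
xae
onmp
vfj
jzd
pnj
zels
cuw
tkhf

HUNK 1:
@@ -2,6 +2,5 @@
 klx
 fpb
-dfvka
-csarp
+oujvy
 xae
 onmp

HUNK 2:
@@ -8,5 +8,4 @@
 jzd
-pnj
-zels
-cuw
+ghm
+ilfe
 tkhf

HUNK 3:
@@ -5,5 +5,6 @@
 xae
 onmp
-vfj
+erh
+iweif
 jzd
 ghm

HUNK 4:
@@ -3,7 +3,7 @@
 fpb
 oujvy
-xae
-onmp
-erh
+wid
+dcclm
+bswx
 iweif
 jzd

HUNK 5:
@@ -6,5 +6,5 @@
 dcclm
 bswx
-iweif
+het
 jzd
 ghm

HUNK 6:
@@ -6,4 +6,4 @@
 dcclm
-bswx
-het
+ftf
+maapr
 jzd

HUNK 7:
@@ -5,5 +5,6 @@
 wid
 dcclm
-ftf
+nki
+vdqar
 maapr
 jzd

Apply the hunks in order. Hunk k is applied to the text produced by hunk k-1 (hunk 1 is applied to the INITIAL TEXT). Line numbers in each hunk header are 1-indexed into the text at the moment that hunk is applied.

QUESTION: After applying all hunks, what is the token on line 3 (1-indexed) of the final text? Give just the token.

Answer: fpb

Derivation:
Hunk 1: at line 2 remove [dfvka,csarp] add [oujvy] -> 12 lines: ppr klx fpb oujvy xae onmp vfj jzd pnj zels cuw tkhf
Hunk 2: at line 8 remove [pnj,zels,cuw] add [ghm,ilfe] -> 11 lines: ppr klx fpb oujvy xae onmp vfj jzd ghm ilfe tkhf
Hunk 3: at line 5 remove [vfj] add [erh,iweif] -> 12 lines: ppr klx fpb oujvy xae onmp erh iweif jzd ghm ilfe tkhf
Hunk 4: at line 3 remove [xae,onmp,erh] add [wid,dcclm,bswx] -> 12 lines: ppr klx fpb oujvy wid dcclm bswx iweif jzd ghm ilfe tkhf
Hunk 5: at line 6 remove [iweif] add [het] -> 12 lines: ppr klx fpb oujvy wid dcclm bswx het jzd ghm ilfe tkhf
Hunk 6: at line 6 remove [bswx,het] add [ftf,maapr] -> 12 lines: ppr klx fpb oujvy wid dcclm ftf maapr jzd ghm ilfe tkhf
Hunk 7: at line 5 remove [ftf] add [nki,vdqar] -> 13 lines: ppr klx fpb oujvy wid dcclm nki vdqar maapr jzd ghm ilfe tkhf
Final line 3: fpb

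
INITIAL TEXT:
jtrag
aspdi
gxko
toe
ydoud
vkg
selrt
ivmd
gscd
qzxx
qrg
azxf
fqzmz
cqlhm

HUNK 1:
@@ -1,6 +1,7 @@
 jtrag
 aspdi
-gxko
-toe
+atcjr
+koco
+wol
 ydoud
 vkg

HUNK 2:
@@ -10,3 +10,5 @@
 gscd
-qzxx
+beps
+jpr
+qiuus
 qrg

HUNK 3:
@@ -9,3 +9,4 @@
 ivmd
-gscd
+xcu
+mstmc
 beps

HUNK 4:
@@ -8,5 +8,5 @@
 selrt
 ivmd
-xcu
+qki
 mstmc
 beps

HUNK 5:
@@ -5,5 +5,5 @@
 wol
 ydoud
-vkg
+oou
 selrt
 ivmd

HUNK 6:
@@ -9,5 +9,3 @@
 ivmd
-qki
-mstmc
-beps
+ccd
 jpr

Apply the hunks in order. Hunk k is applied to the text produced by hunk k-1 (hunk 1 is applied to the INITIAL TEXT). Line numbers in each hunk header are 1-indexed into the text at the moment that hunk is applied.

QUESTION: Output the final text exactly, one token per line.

Answer: jtrag
aspdi
atcjr
koco
wol
ydoud
oou
selrt
ivmd
ccd
jpr
qiuus
qrg
azxf
fqzmz
cqlhm

Derivation:
Hunk 1: at line 1 remove [gxko,toe] add [atcjr,koco,wol] -> 15 lines: jtrag aspdi atcjr koco wol ydoud vkg selrt ivmd gscd qzxx qrg azxf fqzmz cqlhm
Hunk 2: at line 10 remove [qzxx] add [beps,jpr,qiuus] -> 17 lines: jtrag aspdi atcjr koco wol ydoud vkg selrt ivmd gscd beps jpr qiuus qrg azxf fqzmz cqlhm
Hunk 3: at line 9 remove [gscd] add [xcu,mstmc] -> 18 lines: jtrag aspdi atcjr koco wol ydoud vkg selrt ivmd xcu mstmc beps jpr qiuus qrg azxf fqzmz cqlhm
Hunk 4: at line 8 remove [xcu] add [qki] -> 18 lines: jtrag aspdi atcjr koco wol ydoud vkg selrt ivmd qki mstmc beps jpr qiuus qrg azxf fqzmz cqlhm
Hunk 5: at line 5 remove [vkg] add [oou] -> 18 lines: jtrag aspdi atcjr koco wol ydoud oou selrt ivmd qki mstmc beps jpr qiuus qrg azxf fqzmz cqlhm
Hunk 6: at line 9 remove [qki,mstmc,beps] add [ccd] -> 16 lines: jtrag aspdi atcjr koco wol ydoud oou selrt ivmd ccd jpr qiuus qrg azxf fqzmz cqlhm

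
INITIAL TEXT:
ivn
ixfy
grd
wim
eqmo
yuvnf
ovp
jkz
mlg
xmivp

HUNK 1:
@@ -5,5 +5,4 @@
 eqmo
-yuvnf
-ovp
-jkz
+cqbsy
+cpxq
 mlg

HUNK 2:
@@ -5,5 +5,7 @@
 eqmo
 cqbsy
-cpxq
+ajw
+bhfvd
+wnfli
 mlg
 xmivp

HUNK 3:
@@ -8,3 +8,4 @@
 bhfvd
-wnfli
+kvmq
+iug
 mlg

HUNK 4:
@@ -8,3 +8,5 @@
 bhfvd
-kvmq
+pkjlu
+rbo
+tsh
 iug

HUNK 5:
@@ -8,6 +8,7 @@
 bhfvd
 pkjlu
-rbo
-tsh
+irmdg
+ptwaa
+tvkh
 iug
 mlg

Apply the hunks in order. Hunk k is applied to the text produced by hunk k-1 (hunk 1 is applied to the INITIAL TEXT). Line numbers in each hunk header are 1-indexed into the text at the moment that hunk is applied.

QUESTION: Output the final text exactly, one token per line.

Answer: ivn
ixfy
grd
wim
eqmo
cqbsy
ajw
bhfvd
pkjlu
irmdg
ptwaa
tvkh
iug
mlg
xmivp

Derivation:
Hunk 1: at line 5 remove [yuvnf,ovp,jkz] add [cqbsy,cpxq] -> 9 lines: ivn ixfy grd wim eqmo cqbsy cpxq mlg xmivp
Hunk 2: at line 5 remove [cpxq] add [ajw,bhfvd,wnfli] -> 11 lines: ivn ixfy grd wim eqmo cqbsy ajw bhfvd wnfli mlg xmivp
Hunk 3: at line 8 remove [wnfli] add [kvmq,iug] -> 12 lines: ivn ixfy grd wim eqmo cqbsy ajw bhfvd kvmq iug mlg xmivp
Hunk 4: at line 8 remove [kvmq] add [pkjlu,rbo,tsh] -> 14 lines: ivn ixfy grd wim eqmo cqbsy ajw bhfvd pkjlu rbo tsh iug mlg xmivp
Hunk 5: at line 8 remove [rbo,tsh] add [irmdg,ptwaa,tvkh] -> 15 lines: ivn ixfy grd wim eqmo cqbsy ajw bhfvd pkjlu irmdg ptwaa tvkh iug mlg xmivp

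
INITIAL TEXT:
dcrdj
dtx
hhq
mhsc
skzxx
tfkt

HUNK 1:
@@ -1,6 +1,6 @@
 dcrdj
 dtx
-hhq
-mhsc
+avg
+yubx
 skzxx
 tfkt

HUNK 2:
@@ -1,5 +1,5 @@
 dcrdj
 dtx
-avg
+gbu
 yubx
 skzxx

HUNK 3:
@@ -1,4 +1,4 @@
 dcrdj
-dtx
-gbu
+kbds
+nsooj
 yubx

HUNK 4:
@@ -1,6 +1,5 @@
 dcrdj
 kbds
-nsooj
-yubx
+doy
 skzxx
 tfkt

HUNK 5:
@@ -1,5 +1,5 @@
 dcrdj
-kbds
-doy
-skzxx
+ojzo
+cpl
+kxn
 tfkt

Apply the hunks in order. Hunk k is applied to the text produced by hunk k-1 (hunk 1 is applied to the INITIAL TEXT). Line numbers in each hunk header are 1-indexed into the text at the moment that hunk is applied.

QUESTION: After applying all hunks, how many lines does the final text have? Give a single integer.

Answer: 5

Derivation:
Hunk 1: at line 1 remove [hhq,mhsc] add [avg,yubx] -> 6 lines: dcrdj dtx avg yubx skzxx tfkt
Hunk 2: at line 1 remove [avg] add [gbu] -> 6 lines: dcrdj dtx gbu yubx skzxx tfkt
Hunk 3: at line 1 remove [dtx,gbu] add [kbds,nsooj] -> 6 lines: dcrdj kbds nsooj yubx skzxx tfkt
Hunk 4: at line 1 remove [nsooj,yubx] add [doy] -> 5 lines: dcrdj kbds doy skzxx tfkt
Hunk 5: at line 1 remove [kbds,doy,skzxx] add [ojzo,cpl,kxn] -> 5 lines: dcrdj ojzo cpl kxn tfkt
Final line count: 5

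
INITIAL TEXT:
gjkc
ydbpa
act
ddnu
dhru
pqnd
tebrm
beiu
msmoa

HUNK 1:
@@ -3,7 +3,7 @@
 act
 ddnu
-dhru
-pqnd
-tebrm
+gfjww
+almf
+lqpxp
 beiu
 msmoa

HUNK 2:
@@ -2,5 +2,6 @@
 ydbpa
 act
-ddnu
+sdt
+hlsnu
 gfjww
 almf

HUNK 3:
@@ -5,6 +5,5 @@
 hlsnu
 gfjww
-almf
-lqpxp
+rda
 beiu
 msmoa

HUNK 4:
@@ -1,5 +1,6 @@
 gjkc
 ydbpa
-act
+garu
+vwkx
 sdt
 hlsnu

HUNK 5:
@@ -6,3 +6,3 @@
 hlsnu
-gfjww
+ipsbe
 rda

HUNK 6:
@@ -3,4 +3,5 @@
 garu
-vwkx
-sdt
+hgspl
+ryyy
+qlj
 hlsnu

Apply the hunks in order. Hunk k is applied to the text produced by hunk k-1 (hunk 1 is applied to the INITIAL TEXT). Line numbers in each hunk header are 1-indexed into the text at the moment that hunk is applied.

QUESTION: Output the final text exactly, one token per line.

Hunk 1: at line 3 remove [dhru,pqnd,tebrm] add [gfjww,almf,lqpxp] -> 9 lines: gjkc ydbpa act ddnu gfjww almf lqpxp beiu msmoa
Hunk 2: at line 2 remove [ddnu] add [sdt,hlsnu] -> 10 lines: gjkc ydbpa act sdt hlsnu gfjww almf lqpxp beiu msmoa
Hunk 3: at line 5 remove [almf,lqpxp] add [rda] -> 9 lines: gjkc ydbpa act sdt hlsnu gfjww rda beiu msmoa
Hunk 4: at line 1 remove [act] add [garu,vwkx] -> 10 lines: gjkc ydbpa garu vwkx sdt hlsnu gfjww rda beiu msmoa
Hunk 5: at line 6 remove [gfjww] add [ipsbe] -> 10 lines: gjkc ydbpa garu vwkx sdt hlsnu ipsbe rda beiu msmoa
Hunk 6: at line 3 remove [vwkx,sdt] add [hgspl,ryyy,qlj] -> 11 lines: gjkc ydbpa garu hgspl ryyy qlj hlsnu ipsbe rda beiu msmoa

Answer: gjkc
ydbpa
garu
hgspl
ryyy
qlj
hlsnu
ipsbe
rda
beiu
msmoa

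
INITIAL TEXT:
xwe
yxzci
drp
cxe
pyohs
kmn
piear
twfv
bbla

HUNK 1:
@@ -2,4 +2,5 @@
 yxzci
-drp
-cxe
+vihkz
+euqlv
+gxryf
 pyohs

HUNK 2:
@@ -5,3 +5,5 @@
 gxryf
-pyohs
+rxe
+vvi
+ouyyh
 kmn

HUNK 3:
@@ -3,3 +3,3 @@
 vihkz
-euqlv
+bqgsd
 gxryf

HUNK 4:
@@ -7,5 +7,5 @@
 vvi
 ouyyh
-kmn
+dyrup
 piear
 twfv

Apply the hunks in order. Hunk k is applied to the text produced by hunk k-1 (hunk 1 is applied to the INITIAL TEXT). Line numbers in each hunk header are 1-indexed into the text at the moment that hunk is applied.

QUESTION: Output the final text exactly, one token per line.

Answer: xwe
yxzci
vihkz
bqgsd
gxryf
rxe
vvi
ouyyh
dyrup
piear
twfv
bbla

Derivation:
Hunk 1: at line 2 remove [drp,cxe] add [vihkz,euqlv,gxryf] -> 10 lines: xwe yxzci vihkz euqlv gxryf pyohs kmn piear twfv bbla
Hunk 2: at line 5 remove [pyohs] add [rxe,vvi,ouyyh] -> 12 lines: xwe yxzci vihkz euqlv gxryf rxe vvi ouyyh kmn piear twfv bbla
Hunk 3: at line 3 remove [euqlv] add [bqgsd] -> 12 lines: xwe yxzci vihkz bqgsd gxryf rxe vvi ouyyh kmn piear twfv bbla
Hunk 4: at line 7 remove [kmn] add [dyrup] -> 12 lines: xwe yxzci vihkz bqgsd gxryf rxe vvi ouyyh dyrup piear twfv bbla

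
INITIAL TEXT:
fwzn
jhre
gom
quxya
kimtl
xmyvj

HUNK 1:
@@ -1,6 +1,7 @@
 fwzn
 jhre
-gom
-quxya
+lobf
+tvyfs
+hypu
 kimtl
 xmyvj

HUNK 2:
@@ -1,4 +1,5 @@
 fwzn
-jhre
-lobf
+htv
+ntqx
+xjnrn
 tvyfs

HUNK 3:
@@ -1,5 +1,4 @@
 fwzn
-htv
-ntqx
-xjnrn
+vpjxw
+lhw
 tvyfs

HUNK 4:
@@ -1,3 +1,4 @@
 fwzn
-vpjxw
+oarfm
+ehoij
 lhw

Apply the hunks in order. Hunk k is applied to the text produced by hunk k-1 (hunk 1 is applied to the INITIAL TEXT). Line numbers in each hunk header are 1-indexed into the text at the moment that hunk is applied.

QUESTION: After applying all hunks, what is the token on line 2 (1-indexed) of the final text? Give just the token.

Hunk 1: at line 1 remove [gom,quxya] add [lobf,tvyfs,hypu] -> 7 lines: fwzn jhre lobf tvyfs hypu kimtl xmyvj
Hunk 2: at line 1 remove [jhre,lobf] add [htv,ntqx,xjnrn] -> 8 lines: fwzn htv ntqx xjnrn tvyfs hypu kimtl xmyvj
Hunk 3: at line 1 remove [htv,ntqx,xjnrn] add [vpjxw,lhw] -> 7 lines: fwzn vpjxw lhw tvyfs hypu kimtl xmyvj
Hunk 4: at line 1 remove [vpjxw] add [oarfm,ehoij] -> 8 lines: fwzn oarfm ehoij lhw tvyfs hypu kimtl xmyvj
Final line 2: oarfm

Answer: oarfm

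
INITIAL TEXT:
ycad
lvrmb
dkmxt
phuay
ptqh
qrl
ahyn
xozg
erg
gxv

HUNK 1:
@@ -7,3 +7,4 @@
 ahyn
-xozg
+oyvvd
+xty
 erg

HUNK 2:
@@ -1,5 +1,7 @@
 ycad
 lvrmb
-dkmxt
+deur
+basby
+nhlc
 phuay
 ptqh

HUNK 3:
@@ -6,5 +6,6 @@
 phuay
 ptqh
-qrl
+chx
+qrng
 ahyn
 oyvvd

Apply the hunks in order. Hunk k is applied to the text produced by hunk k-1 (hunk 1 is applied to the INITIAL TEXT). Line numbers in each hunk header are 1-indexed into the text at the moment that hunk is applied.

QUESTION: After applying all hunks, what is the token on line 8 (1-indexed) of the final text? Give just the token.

Answer: chx

Derivation:
Hunk 1: at line 7 remove [xozg] add [oyvvd,xty] -> 11 lines: ycad lvrmb dkmxt phuay ptqh qrl ahyn oyvvd xty erg gxv
Hunk 2: at line 1 remove [dkmxt] add [deur,basby,nhlc] -> 13 lines: ycad lvrmb deur basby nhlc phuay ptqh qrl ahyn oyvvd xty erg gxv
Hunk 3: at line 6 remove [qrl] add [chx,qrng] -> 14 lines: ycad lvrmb deur basby nhlc phuay ptqh chx qrng ahyn oyvvd xty erg gxv
Final line 8: chx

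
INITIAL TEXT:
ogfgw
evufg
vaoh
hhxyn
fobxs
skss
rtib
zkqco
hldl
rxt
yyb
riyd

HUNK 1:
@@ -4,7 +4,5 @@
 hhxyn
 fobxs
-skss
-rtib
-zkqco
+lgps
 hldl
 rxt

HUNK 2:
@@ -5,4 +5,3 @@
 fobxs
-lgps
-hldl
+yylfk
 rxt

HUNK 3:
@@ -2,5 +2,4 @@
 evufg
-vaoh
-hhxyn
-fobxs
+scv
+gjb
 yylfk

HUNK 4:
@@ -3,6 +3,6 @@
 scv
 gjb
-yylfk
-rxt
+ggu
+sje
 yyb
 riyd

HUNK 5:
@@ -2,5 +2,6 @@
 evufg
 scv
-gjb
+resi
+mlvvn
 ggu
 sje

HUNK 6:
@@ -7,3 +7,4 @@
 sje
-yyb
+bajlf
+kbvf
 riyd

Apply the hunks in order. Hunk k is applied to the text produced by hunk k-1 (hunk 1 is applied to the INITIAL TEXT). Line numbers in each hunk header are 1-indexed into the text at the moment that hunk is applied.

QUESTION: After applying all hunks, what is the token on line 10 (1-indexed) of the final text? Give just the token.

Answer: riyd

Derivation:
Hunk 1: at line 4 remove [skss,rtib,zkqco] add [lgps] -> 10 lines: ogfgw evufg vaoh hhxyn fobxs lgps hldl rxt yyb riyd
Hunk 2: at line 5 remove [lgps,hldl] add [yylfk] -> 9 lines: ogfgw evufg vaoh hhxyn fobxs yylfk rxt yyb riyd
Hunk 3: at line 2 remove [vaoh,hhxyn,fobxs] add [scv,gjb] -> 8 lines: ogfgw evufg scv gjb yylfk rxt yyb riyd
Hunk 4: at line 3 remove [yylfk,rxt] add [ggu,sje] -> 8 lines: ogfgw evufg scv gjb ggu sje yyb riyd
Hunk 5: at line 2 remove [gjb] add [resi,mlvvn] -> 9 lines: ogfgw evufg scv resi mlvvn ggu sje yyb riyd
Hunk 6: at line 7 remove [yyb] add [bajlf,kbvf] -> 10 lines: ogfgw evufg scv resi mlvvn ggu sje bajlf kbvf riyd
Final line 10: riyd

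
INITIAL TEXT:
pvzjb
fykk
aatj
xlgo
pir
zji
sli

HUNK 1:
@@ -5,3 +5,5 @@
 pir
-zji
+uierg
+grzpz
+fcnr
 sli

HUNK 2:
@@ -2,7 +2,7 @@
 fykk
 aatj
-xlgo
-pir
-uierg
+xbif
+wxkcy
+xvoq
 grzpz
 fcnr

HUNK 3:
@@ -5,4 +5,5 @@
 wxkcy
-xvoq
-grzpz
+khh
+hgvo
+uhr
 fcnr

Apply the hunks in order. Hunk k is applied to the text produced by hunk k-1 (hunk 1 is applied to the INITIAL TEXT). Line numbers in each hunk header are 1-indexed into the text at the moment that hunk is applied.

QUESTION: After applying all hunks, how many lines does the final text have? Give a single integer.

Answer: 10

Derivation:
Hunk 1: at line 5 remove [zji] add [uierg,grzpz,fcnr] -> 9 lines: pvzjb fykk aatj xlgo pir uierg grzpz fcnr sli
Hunk 2: at line 2 remove [xlgo,pir,uierg] add [xbif,wxkcy,xvoq] -> 9 lines: pvzjb fykk aatj xbif wxkcy xvoq grzpz fcnr sli
Hunk 3: at line 5 remove [xvoq,grzpz] add [khh,hgvo,uhr] -> 10 lines: pvzjb fykk aatj xbif wxkcy khh hgvo uhr fcnr sli
Final line count: 10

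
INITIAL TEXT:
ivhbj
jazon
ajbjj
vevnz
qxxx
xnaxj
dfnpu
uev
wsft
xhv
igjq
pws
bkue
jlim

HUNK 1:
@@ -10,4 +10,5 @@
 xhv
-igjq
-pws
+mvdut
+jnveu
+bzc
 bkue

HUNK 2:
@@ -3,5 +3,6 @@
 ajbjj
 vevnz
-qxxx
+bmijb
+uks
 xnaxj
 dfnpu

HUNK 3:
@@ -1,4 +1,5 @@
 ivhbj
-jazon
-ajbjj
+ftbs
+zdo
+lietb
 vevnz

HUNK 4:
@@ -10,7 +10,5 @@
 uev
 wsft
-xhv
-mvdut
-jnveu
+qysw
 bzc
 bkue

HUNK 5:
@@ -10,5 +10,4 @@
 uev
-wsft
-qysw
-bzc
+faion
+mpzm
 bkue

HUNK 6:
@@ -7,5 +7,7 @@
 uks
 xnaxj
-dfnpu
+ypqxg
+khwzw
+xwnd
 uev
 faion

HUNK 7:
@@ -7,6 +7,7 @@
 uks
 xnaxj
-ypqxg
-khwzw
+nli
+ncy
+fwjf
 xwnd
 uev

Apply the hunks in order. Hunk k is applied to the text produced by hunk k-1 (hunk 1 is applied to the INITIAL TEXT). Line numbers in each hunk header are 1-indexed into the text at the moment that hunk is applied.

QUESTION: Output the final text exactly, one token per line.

Answer: ivhbj
ftbs
zdo
lietb
vevnz
bmijb
uks
xnaxj
nli
ncy
fwjf
xwnd
uev
faion
mpzm
bkue
jlim

Derivation:
Hunk 1: at line 10 remove [igjq,pws] add [mvdut,jnveu,bzc] -> 15 lines: ivhbj jazon ajbjj vevnz qxxx xnaxj dfnpu uev wsft xhv mvdut jnveu bzc bkue jlim
Hunk 2: at line 3 remove [qxxx] add [bmijb,uks] -> 16 lines: ivhbj jazon ajbjj vevnz bmijb uks xnaxj dfnpu uev wsft xhv mvdut jnveu bzc bkue jlim
Hunk 3: at line 1 remove [jazon,ajbjj] add [ftbs,zdo,lietb] -> 17 lines: ivhbj ftbs zdo lietb vevnz bmijb uks xnaxj dfnpu uev wsft xhv mvdut jnveu bzc bkue jlim
Hunk 4: at line 10 remove [xhv,mvdut,jnveu] add [qysw] -> 15 lines: ivhbj ftbs zdo lietb vevnz bmijb uks xnaxj dfnpu uev wsft qysw bzc bkue jlim
Hunk 5: at line 10 remove [wsft,qysw,bzc] add [faion,mpzm] -> 14 lines: ivhbj ftbs zdo lietb vevnz bmijb uks xnaxj dfnpu uev faion mpzm bkue jlim
Hunk 6: at line 7 remove [dfnpu] add [ypqxg,khwzw,xwnd] -> 16 lines: ivhbj ftbs zdo lietb vevnz bmijb uks xnaxj ypqxg khwzw xwnd uev faion mpzm bkue jlim
Hunk 7: at line 7 remove [ypqxg,khwzw] add [nli,ncy,fwjf] -> 17 lines: ivhbj ftbs zdo lietb vevnz bmijb uks xnaxj nli ncy fwjf xwnd uev faion mpzm bkue jlim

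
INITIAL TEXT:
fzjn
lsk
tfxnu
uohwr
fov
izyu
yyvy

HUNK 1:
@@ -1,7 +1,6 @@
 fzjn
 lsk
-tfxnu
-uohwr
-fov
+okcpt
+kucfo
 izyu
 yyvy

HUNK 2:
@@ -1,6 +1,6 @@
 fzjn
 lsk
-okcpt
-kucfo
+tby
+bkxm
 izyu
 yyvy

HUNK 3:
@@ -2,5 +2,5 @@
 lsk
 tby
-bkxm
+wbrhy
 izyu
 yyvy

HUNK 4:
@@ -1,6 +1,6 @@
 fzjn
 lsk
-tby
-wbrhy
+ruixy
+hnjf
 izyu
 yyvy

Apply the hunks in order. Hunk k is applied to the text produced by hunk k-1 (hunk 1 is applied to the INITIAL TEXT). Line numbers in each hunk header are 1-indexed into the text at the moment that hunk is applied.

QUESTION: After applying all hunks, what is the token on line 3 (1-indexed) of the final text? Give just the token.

Answer: ruixy

Derivation:
Hunk 1: at line 1 remove [tfxnu,uohwr,fov] add [okcpt,kucfo] -> 6 lines: fzjn lsk okcpt kucfo izyu yyvy
Hunk 2: at line 1 remove [okcpt,kucfo] add [tby,bkxm] -> 6 lines: fzjn lsk tby bkxm izyu yyvy
Hunk 3: at line 2 remove [bkxm] add [wbrhy] -> 6 lines: fzjn lsk tby wbrhy izyu yyvy
Hunk 4: at line 1 remove [tby,wbrhy] add [ruixy,hnjf] -> 6 lines: fzjn lsk ruixy hnjf izyu yyvy
Final line 3: ruixy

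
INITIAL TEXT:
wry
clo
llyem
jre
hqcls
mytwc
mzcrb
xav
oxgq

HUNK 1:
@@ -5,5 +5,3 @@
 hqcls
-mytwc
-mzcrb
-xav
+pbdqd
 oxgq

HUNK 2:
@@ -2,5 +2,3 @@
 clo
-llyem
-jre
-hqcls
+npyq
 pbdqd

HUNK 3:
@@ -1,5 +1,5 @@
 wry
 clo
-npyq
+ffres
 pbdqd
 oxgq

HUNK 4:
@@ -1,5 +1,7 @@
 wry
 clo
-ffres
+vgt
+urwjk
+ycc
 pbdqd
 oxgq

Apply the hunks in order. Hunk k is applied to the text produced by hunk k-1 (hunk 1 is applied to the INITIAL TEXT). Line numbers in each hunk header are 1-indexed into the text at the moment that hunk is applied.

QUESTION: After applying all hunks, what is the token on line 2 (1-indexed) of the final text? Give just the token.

Hunk 1: at line 5 remove [mytwc,mzcrb,xav] add [pbdqd] -> 7 lines: wry clo llyem jre hqcls pbdqd oxgq
Hunk 2: at line 2 remove [llyem,jre,hqcls] add [npyq] -> 5 lines: wry clo npyq pbdqd oxgq
Hunk 3: at line 1 remove [npyq] add [ffres] -> 5 lines: wry clo ffres pbdqd oxgq
Hunk 4: at line 1 remove [ffres] add [vgt,urwjk,ycc] -> 7 lines: wry clo vgt urwjk ycc pbdqd oxgq
Final line 2: clo

Answer: clo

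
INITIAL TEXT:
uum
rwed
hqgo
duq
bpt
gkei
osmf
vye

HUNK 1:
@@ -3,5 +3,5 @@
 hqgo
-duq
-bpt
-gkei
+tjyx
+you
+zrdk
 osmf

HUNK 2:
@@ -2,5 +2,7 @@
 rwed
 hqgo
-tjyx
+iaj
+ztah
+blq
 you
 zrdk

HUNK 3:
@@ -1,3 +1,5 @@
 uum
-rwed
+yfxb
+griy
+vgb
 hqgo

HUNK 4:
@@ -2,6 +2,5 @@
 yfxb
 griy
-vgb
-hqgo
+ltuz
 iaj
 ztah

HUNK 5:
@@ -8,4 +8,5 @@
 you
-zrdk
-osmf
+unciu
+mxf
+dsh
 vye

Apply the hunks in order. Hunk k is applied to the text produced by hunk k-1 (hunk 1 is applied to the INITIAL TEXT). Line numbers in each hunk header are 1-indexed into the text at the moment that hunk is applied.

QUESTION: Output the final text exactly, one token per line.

Answer: uum
yfxb
griy
ltuz
iaj
ztah
blq
you
unciu
mxf
dsh
vye

Derivation:
Hunk 1: at line 3 remove [duq,bpt,gkei] add [tjyx,you,zrdk] -> 8 lines: uum rwed hqgo tjyx you zrdk osmf vye
Hunk 2: at line 2 remove [tjyx] add [iaj,ztah,blq] -> 10 lines: uum rwed hqgo iaj ztah blq you zrdk osmf vye
Hunk 3: at line 1 remove [rwed] add [yfxb,griy,vgb] -> 12 lines: uum yfxb griy vgb hqgo iaj ztah blq you zrdk osmf vye
Hunk 4: at line 2 remove [vgb,hqgo] add [ltuz] -> 11 lines: uum yfxb griy ltuz iaj ztah blq you zrdk osmf vye
Hunk 5: at line 8 remove [zrdk,osmf] add [unciu,mxf,dsh] -> 12 lines: uum yfxb griy ltuz iaj ztah blq you unciu mxf dsh vye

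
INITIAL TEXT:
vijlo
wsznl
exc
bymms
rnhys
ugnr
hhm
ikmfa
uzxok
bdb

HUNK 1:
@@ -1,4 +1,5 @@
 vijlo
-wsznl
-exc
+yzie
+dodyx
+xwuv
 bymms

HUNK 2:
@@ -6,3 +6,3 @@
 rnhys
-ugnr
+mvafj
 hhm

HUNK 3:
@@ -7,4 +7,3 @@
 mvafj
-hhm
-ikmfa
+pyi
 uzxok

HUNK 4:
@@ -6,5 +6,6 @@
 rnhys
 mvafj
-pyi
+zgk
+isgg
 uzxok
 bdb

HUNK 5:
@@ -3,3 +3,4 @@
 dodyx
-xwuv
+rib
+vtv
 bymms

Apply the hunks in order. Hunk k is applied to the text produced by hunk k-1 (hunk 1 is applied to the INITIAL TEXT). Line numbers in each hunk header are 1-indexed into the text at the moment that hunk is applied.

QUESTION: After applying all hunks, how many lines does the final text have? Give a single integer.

Answer: 12

Derivation:
Hunk 1: at line 1 remove [wsznl,exc] add [yzie,dodyx,xwuv] -> 11 lines: vijlo yzie dodyx xwuv bymms rnhys ugnr hhm ikmfa uzxok bdb
Hunk 2: at line 6 remove [ugnr] add [mvafj] -> 11 lines: vijlo yzie dodyx xwuv bymms rnhys mvafj hhm ikmfa uzxok bdb
Hunk 3: at line 7 remove [hhm,ikmfa] add [pyi] -> 10 lines: vijlo yzie dodyx xwuv bymms rnhys mvafj pyi uzxok bdb
Hunk 4: at line 6 remove [pyi] add [zgk,isgg] -> 11 lines: vijlo yzie dodyx xwuv bymms rnhys mvafj zgk isgg uzxok bdb
Hunk 5: at line 3 remove [xwuv] add [rib,vtv] -> 12 lines: vijlo yzie dodyx rib vtv bymms rnhys mvafj zgk isgg uzxok bdb
Final line count: 12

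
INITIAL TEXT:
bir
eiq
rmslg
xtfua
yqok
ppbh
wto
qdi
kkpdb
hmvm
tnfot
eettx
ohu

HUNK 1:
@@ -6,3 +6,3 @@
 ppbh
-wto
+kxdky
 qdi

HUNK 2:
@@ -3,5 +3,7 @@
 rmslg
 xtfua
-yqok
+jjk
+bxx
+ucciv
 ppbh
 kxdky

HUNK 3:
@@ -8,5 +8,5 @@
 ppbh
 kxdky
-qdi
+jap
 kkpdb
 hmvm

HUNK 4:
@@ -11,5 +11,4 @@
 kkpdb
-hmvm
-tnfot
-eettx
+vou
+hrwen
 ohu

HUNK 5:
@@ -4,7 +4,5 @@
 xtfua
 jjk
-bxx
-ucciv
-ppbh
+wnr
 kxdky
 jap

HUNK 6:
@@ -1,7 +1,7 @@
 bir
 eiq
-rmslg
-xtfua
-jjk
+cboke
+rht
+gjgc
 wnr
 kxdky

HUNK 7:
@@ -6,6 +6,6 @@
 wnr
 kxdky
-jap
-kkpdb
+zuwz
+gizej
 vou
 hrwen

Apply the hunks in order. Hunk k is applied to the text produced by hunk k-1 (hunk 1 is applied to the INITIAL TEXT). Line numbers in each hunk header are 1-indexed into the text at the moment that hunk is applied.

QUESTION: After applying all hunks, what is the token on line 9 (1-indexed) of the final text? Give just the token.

Answer: gizej

Derivation:
Hunk 1: at line 6 remove [wto] add [kxdky] -> 13 lines: bir eiq rmslg xtfua yqok ppbh kxdky qdi kkpdb hmvm tnfot eettx ohu
Hunk 2: at line 3 remove [yqok] add [jjk,bxx,ucciv] -> 15 lines: bir eiq rmslg xtfua jjk bxx ucciv ppbh kxdky qdi kkpdb hmvm tnfot eettx ohu
Hunk 3: at line 8 remove [qdi] add [jap] -> 15 lines: bir eiq rmslg xtfua jjk bxx ucciv ppbh kxdky jap kkpdb hmvm tnfot eettx ohu
Hunk 4: at line 11 remove [hmvm,tnfot,eettx] add [vou,hrwen] -> 14 lines: bir eiq rmslg xtfua jjk bxx ucciv ppbh kxdky jap kkpdb vou hrwen ohu
Hunk 5: at line 4 remove [bxx,ucciv,ppbh] add [wnr] -> 12 lines: bir eiq rmslg xtfua jjk wnr kxdky jap kkpdb vou hrwen ohu
Hunk 6: at line 1 remove [rmslg,xtfua,jjk] add [cboke,rht,gjgc] -> 12 lines: bir eiq cboke rht gjgc wnr kxdky jap kkpdb vou hrwen ohu
Hunk 7: at line 6 remove [jap,kkpdb] add [zuwz,gizej] -> 12 lines: bir eiq cboke rht gjgc wnr kxdky zuwz gizej vou hrwen ohu
Final line 9: gizej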